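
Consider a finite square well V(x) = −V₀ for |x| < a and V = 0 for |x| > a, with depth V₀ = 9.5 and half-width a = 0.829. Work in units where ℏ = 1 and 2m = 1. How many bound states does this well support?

N = 2

Define the well-strength parameter z₀ = (a/ℏ)√(2mV₀) = 0.829 × √(2·0.5·9.5) = 2.555.
A new bound state (alternating even/odd) appears each time z₀ passes a multiple of π/2, so N = ⌊2z₀/π⌋ + 1 = ⌊1.627⌋ + 1 = 2.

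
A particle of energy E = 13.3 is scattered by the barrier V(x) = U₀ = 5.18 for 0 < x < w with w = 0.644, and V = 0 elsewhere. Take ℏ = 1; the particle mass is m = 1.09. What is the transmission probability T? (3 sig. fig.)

E > U₀: inside the barrier k₂ = √(2m(E − U₀))/ℏ = 4.207, k₂w = 2.710.
T = [1 + U₀² sin²(k₂w) / (4E(E − U₀))]⁻¹ = 1/1.011 = 0.989.

T = 0.989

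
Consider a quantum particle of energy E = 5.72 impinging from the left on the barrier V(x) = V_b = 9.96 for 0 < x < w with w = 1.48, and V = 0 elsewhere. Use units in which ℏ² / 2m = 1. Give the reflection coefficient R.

Since E < V_b the interior solution is evanescent with decay constant κ = √(2m(V_b − E))/ℏ = 2.059.
κw = 3.048, sinh(κw) = 10.51.
Matching ψ, ψ′ at both faces gives T = [1 + V_b² sinh²(κw) / (4E(V_b − E))]⁻¹ = 1/113.9 = 0.00878.
R = 1 − T = 0.991.

R = 0.991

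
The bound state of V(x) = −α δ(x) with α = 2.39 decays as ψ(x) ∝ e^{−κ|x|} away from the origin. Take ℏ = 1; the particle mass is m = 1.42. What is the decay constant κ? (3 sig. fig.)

κ = 3.39

Integrate −(ℏ²/2m)ψ'' − αδ(x)ψ = Eψ from −ε to +ε: the ψ'' term gives ψ'(0⁺) − ψ'(0⁻) and the δ term gives −(2mα/ℏ²)ψ(0).
With ψ ∝ e^{−κ|x|} this yields −2κ = −2mα/ℏ², so κ = mα/ℏ² = 3.394.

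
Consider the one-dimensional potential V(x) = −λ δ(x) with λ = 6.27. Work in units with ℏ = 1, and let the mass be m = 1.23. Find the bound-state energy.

For x ≠ 0 the bound state is ψ ∝ e^{−κ|x|}; integrating the TISE across the delta gives the cusp condition 2κ = 2mλ/ℏ², so κ = 7.712.
Then E = −ℏ²κ²/(2m) = −mλ²/(2ℏ²) = -24.18.

E = -24.2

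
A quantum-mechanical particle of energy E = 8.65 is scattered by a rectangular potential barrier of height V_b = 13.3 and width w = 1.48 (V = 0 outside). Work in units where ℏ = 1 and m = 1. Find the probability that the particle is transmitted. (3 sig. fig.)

Since E < V_b the interior solution is evanescent with decay constant κ = √(2m(V_b − E))/ℏ = 3.050.
κw = 4.513, sinh(κw) = 45.61.
The exact tunnelling result is T⁻¹ = 1 + V_b² sinh²(κw) / [4E(V_b − E)] = 2288, so T = 0.000437.

T = 0.000437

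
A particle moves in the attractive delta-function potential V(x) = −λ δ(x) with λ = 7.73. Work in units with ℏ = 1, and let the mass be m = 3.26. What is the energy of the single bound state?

The bound state is ψ(x) = √κ e^{−κ|x|}. The derivative jump ψ'(0⁺) − ψ'(0⁻) = −(2mλ/ℏ²)ψ(0) fixes κ = mλ/ℏ² = 25.20.
Then E = −ℏ²κ²/(2m) = −mλ²/(2ℏ²) = -97.40.

E = -97.4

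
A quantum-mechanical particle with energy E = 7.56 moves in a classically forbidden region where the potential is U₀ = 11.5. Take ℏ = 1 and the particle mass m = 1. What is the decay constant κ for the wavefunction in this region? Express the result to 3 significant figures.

Since E < U₀ the TISE in this region is ψ'' = κ²ψ with κ = √(2m(U₀ − E))/ℏ.
κ = √(2 × 1 × 3.94) = 2.807.

κ = 2.81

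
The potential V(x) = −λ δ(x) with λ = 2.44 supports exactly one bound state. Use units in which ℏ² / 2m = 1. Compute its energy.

E = -1.49

The bound state is ψ(x) = √κ e^{−κ|x|}. The derivative jump ψ'(0⁺) − ψ'(0⁻) = −(2mλ/ℏ²)ψ(0) fixes κ = mλ/ℏ² = 1.220.
Then E = −ℏ²κ²/(2m) = −mλ²/(2ℏ²) = -1.488.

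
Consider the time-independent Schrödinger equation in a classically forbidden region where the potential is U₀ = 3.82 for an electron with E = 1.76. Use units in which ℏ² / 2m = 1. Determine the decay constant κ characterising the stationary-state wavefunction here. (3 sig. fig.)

Since E < U₀ the TISE in this region is ψ'' = κ²ψ with κ = √(2m(U₀ − E))/ℏ.
κ = √(2 × 0.5 × 2.06) = 1.435.

κ = 1.44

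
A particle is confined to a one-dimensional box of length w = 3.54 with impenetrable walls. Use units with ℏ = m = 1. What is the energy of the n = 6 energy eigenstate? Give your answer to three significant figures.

The infinite-well eigenfunctions ψ_n = √(2/w) sin(nπx/w) vanish at both walls, giving E_n = n²π²ℏ²/(2mw²).
E_6 = 6² × π² / (2 × 1 × 3.54²) = 14.18.

E = 14.2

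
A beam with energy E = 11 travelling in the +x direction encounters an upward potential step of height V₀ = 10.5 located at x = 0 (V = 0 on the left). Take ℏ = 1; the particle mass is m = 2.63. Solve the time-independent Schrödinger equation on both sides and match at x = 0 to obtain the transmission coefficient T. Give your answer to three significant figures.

T = 0.579

The wavenumbers are k₁ = √(2mE)/ℏ = 7.607 on the left and k₂ = √(2m(E − V₀))/ℏ = 1.622 on the right.
Continuity of ψ and ψ′ at the step yields the reflection amplitude r = (k₁ − k₂)/(k₁ + k₂) = 0.6485; thus R = |r|² = 0.4206, T = 0.5794.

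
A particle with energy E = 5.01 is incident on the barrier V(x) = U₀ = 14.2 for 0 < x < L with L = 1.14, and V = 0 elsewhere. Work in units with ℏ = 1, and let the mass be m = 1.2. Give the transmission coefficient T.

T = 0.0000817

Since E < U₀ the interior solution is evanescent with decay constant κ = √(2m(U₀ − E))/ℏ = 4.696.
κL = 5.354, sinh(κL) = 105.7.
Matching ψ, ψ′ at both faces gives T = [1 + U₀² sinh²(κL) / (4E(U₀ − E))]⁻¹ = 1/12240 = 0.0000817.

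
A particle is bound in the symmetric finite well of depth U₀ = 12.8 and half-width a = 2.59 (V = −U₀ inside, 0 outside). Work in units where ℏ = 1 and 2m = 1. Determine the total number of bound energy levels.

N = 6

The dimensionless depth is z₀ = a√(2mU₀)/ℏ = 2.59 × √(12.80) = 9.266.
A new bound state (alternating even/odd) appears each time z₀ passes a multiple of π/2, so N = ⌊2z₀/π⌋ + 1 = ⌊5.899⌋ + 1 = 6.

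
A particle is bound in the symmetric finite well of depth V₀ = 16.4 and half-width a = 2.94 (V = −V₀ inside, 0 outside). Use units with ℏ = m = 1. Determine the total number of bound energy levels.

Define the well-strength parameter z₀ = (a/ℏ)√(2mV₀) = 2.94 × √(2·1·16.4) = 16.84.
The even/odd transcendental equations gain one root per π/2 in z₀, giving N = 1 + ⌊2z₀/π⌋ = 1 + ⌊10.72⌋ = 11.

N = 11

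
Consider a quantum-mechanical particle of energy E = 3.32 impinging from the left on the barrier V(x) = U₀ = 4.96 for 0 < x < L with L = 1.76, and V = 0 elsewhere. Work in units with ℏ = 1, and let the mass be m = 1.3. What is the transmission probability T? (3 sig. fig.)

T = 0.00247

Since E < U₀ the interior solution is evanescent with decay constant κ = √(2m(U₀ − E))/ℏ = 2.065.
κL = 3.634, sinh(κL) = 18.92.
Matching ψ, ψ′ at both faces gives T = [1 + U₀² sinh²(κL) / (4E(U₀ − E))]⁻¹ = 1/405.5 = 0.00247.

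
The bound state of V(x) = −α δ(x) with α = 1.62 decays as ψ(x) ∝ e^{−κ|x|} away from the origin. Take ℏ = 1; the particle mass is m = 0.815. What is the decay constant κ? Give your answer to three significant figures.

Integrate −(ℏ²/2m)ψ'' − αδ(x)ψ = Eψ from −ε to +ε: the ψ'' term gives ψ'(0⁺) − ψ'(0⁻) and the δ term gives −(2mα/ℏ²)ψ(0).
With ψ ∝ e^{−κ|x|} this yields −2κ = −2mα/ℏ², so κ = mα/ℏ² = 1.320.

κ = 1.32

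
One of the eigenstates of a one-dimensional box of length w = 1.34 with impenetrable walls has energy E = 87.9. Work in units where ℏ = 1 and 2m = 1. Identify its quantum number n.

n = 4

For an infinite well E_n = n²π²ℏ²/(2mw²), so n = (w/πℏ)√(2mE).
n = (1.34/π) × √(2 × 0.5 × 87.9) = 3.999 → n = 4.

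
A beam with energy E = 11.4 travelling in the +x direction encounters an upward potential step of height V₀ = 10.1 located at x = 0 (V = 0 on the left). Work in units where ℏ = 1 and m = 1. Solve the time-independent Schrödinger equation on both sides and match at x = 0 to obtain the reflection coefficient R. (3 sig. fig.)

The wavenumbers are k₁ = √(2mE)/ℏ = 4.775 on the left and k₂ = √(2m(E − V₀))/ℏ = 1.612 on the right.
Continuity of ψ and ψ′ at the step yields the reflection amplitude r = (k₁ − k₂)/(k₁ + k₂) = 0.4951; thus R = |r|² = 0.2451, T = 0.7549.

R = 0.245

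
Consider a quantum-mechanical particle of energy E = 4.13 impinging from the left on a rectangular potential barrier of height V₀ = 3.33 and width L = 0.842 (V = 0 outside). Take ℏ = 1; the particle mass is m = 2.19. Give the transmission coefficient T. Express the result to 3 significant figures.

T = 0.544

E > V₀: inside the barrier k₂ = √(2m(E − V₀))/ℏ = 1.872, k₂L = 1.576.
Matching at both interfaces gives T⁻¹ = 1 + V₀² sin²(k₂L) / [4E(E − V₀)] = 1.839, hence T = 0.544.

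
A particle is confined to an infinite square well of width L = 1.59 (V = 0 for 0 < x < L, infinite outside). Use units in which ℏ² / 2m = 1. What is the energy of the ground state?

E = 3.90

The infinite-well eigenfunctions ψ_n = √(2/L) sin(nπx/L) vanish at both walls, giving E_n = n²π²ℏ²/(2mL²).
E_1 = 1² × π² / (2 × 0.5 × 1.59²) = 3.904.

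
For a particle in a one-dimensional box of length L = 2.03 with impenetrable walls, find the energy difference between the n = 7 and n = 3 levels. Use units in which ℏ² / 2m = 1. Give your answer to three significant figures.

ΔE = 95.8

E_n = n²π²ℏ²/(2mL²), so ΔE = (7² − 3²) π²ℏ²/(2mL²).
ΔE = 40 × π² / (2 × 0.5 × 2.03²) = 95.80.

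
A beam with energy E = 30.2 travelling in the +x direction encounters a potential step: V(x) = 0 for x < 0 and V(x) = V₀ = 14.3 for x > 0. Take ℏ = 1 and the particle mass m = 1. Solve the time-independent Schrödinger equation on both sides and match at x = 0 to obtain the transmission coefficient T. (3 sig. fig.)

T = 0.975

On each side the TISE gives plane waves with k = √(2m(E − V))/ℏ: k₁ = √(2·1·30.2) = 7.772, k₂ = √(2·1·15.9) = 5.639.
Matching ψ and ψ′ at x = 0 gives r = (k₁ − k₂)/(k₁ + k₂), so R = r² = 0.02529 and T = 1 − R = 0.9747.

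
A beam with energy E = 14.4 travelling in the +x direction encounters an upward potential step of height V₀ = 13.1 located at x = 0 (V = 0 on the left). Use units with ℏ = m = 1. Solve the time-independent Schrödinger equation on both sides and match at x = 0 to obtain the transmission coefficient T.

On each side the TISE gives plane waves with k = √(2m(E − V))/ℏ: k₁ = √(2·1·14.4) = 5.367, k₂ = √(2·1·1.3) = 1.612.
Matching ψ and ψ′ at x = 0 gives r = (k₁ − k₂)/(k₁ + k₂), so R = r² = 0.2894 and T = 1 − R = 0.7106.

T = 0.711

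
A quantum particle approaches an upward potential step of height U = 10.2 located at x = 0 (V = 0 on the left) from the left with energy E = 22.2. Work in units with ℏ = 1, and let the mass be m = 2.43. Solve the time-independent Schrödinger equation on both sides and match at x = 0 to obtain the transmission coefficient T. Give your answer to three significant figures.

T = 0.977

On each side the TISE gives plane waves with k = √(2m(E − V))/ℏ: k₁ = √(2·2.43·22.2) = 10.39, k₂ = √(2·2.43·12) = 7.637.
Matching ψ and ψ′ at x = 0 gives r = (k₁ − k₂)/(k₁ + k₂), so R = r² = 0.02329 and T = 1 − R = 0.9767.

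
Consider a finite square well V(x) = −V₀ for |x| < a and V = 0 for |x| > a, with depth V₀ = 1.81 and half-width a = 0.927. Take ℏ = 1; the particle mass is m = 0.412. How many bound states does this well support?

The dimensionless depth is z₀ = a√(2mV₀)/ℏ = 0.927 × √(1.491) = 1.132.
A new bound state (alternating even/odd) appears each time z₀ passes a multiple of π/2, so N = ⌊2z₀/π⌋ + 1 = ⌊0.7207⌋ + 1 = 1.

N = 1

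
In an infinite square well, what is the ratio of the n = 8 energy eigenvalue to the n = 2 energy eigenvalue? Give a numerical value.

16

Since E_n ∝ n², the ratio is (8/2)² = 16.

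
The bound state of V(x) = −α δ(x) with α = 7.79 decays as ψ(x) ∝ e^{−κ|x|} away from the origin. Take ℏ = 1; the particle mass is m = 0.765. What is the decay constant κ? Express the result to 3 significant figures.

κ = 5.96

Integrate −(ℏ²/2m)ψ'' − αδ(x)ψ = Eψ from −ε to +ε: the ψ'' term gives ψ'(0⁺) − ψ'(0⁻) and the δ term gives −(2mα/ℏ²)ψ(0).
With ψ ∝ e^{−κ|x|} this yields −2κ = −2mα/ℏ², so κ = mα/ℏ² = 5.959.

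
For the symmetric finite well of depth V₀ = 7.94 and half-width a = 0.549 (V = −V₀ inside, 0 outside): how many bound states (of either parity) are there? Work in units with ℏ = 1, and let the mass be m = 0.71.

N = 2

Define the well-strength parameter z₀ = (a/ℏ)√(2mV₀) = 0.549 × √(2·0.71·7.94) = 1.843.
The even/odd transcendental equations gain one root per π/2 in z₀, giving N = 1 + ⌊2z₀/π⌋ = 1 + ⌊1.174⌋ = 2.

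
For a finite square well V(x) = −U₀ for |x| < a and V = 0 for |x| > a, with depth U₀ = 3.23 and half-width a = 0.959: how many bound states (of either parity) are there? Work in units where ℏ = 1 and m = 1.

Define the well-strength parameter z₀ = (a/ℏ)√(2mU₀) = 0.959 × √(2·1·3.23) = 2.437.
A new bound state (alternating even/odd) appears each time z₀ passes a multiple of π/2, so N = ⌊2z₀/π⌋ + 1 = ⌊1.552⌋ + 1 = 2.

N = 2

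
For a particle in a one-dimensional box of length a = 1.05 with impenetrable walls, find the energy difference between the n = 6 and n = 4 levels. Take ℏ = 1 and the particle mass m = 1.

ΔE = 89.5

E_n = n²π²ℏ²/(2ma²), so ΔE = (6² − 4²) π²ℏ²/(2ma²).
ΔE = 20 × π² / (2 × 1 × 1.05²) = 89.52.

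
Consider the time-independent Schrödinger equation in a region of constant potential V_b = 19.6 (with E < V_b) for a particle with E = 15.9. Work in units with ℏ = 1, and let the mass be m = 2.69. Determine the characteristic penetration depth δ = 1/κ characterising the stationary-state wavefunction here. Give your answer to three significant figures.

Since E < V_b the TISE in this region is ψ'' = κ²ψ with κ = √(2m(V_b − E))/ℏ.
κ = √(2 × 2.69 × 3.7) = 4.462. The penetration depth is δ = 1/κ = 0.224.

δ = 0.224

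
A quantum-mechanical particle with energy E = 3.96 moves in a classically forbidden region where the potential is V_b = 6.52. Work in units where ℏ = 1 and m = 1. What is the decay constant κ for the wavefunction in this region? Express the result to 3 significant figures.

κ = 2.26

Since E < V_b the TISE in this region is ψ'' = κ²ψ with κ = √(2m(V_b − E))/ℏ.
κ = √(2 × 1 × 2.56) = 2.263.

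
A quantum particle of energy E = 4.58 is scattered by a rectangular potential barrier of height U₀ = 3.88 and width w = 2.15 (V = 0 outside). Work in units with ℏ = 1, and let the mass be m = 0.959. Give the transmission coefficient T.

T = 0.699

E > U₀: inside the barrier k₂ = √(2m(E − U₀))/ℏ = 1.159, k₂w = 2.491.
Matching at both interfaces gives T⁻¹ = 1 + U₀² sin²(k₂w) / [4E(E − U₀)] = 1.430, hence T = 0.699.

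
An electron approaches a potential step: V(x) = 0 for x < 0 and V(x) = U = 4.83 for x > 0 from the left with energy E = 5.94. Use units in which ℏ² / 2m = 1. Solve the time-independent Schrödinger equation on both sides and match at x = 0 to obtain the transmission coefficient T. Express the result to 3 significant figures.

On each side the TISE gives plane waves with k = √(2m(E − V))/ℏ: k₁ = √(2·½·5.94) = 2.437, k₂ = √(2·½·1.11) = 1.054.
Continuity of ψ and ψ′ at the step yields the reflection amplitude r = (k₁ − k₂)/(k₁ + k₂) = 0.3964; thus R = |r|² = 0.1571, T = 0.8429.

T = 0.843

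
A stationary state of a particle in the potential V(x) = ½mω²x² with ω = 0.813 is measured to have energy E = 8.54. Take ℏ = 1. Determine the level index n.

Invert E_n = (n + ½)ℏω: n = E/ℏω − ½ = 10.004, so n = 10.

n = 10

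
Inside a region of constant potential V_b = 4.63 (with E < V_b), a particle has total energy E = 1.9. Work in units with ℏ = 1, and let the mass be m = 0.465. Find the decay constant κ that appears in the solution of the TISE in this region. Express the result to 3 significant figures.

Since E < V_b the TISE in this region is ψ'' = κ²ψ with κ = √(2m(V_b − E))/ℏ.
κ = √(2 × 0.465 × 2.73) = 1.593.

κ = 1.59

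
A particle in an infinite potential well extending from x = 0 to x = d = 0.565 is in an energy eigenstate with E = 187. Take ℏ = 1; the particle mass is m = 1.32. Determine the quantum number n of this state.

n = 4

From E_n = n²π²ℏ²/(2md²) invert to n = √(2md²E)/(πℏ).
n = (0.565/π) × √(2 × 1.32 × 187) = 3.996 → n = 4.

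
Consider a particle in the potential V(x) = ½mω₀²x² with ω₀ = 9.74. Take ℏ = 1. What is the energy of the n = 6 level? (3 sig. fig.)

E = 63.3

The oscillator eigenvalues are E_n = ℏω₀(n + ½), so E_6 = 9.74 × 6.5 = 63.31.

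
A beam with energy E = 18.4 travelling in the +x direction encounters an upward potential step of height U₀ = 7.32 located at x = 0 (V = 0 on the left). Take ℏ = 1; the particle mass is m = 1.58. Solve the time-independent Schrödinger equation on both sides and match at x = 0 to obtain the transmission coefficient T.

T = 0.984

The wavenumbers are k₁ = √(2mE)/ℏ = 7.625 on the left and k₂ = √(2m(E − U₀))/ℏ = 5.917 on the right.
Continuity of ψ and ψ′ at the step yields the reflection amplitude r = (k₁ − k₂)/(k₁ + k₂) = 0.1261; thus R = |r|² = 0.01591, T = 0.9841.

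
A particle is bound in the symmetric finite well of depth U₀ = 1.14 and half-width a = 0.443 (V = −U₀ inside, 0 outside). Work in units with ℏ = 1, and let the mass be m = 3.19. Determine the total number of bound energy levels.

N = 1

Define the well-strength parameter z₀ = (a/ℏ)√(2mU₀) = 0.443 × √(2·3.19·1.14) = 1.195.
A new bound state (alternating even/odd) appears each time z₀ passes a multiple of π/2, so N = ⌊2z₀/π⌋ + 1 = ⌊0.7606⌋ + 1 = 1.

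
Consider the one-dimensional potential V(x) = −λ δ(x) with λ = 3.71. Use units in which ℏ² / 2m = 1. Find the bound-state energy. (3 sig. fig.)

E = -3.44

For x ≠ 0 the bound state is ψ ∝ e^{−κ|x|}; integrating the TISE across the delta gives the cusp condition 2κ = 2mλ/ℏ², so κ = 1.855.
Then E = −ℏ²κ²/(2m) = −mλ²/(2ℏ²) = -3.441.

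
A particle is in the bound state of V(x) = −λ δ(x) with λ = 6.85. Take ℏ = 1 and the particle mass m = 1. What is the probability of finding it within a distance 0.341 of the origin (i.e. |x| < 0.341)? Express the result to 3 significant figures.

P = 0.991

The normalised bound state is ψ = √κ e^{−κ|x|} with κ = mλ/ℏ² = 6.850.
P(|x| < d) = ∫_{−d}^{d} κ e^{−2κ|x|} dx = 1 − e^{−2κd} = 1 − e^{−4.672} = 0.9906.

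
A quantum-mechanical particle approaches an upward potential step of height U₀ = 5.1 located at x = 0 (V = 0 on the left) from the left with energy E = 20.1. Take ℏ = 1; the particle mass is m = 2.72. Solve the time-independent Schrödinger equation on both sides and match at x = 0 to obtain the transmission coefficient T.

On each side the TISE gives plane waves with k = √(2m(E − V))/ℏ: k₁ = √(2·2.72·20.1) = 10.46, k₂ = √(2·2.72·15) = 9.033.
Continuity of ψ and ψ′ at the step yields the reflection amplitude r = (k₁ − k₂)/(k₁ + k₂) = 0.07304; thus R = |r|² = 0.005334, T = 0.9947.

T = 0.995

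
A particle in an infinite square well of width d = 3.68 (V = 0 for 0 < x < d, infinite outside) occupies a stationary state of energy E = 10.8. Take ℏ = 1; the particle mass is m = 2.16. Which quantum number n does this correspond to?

For an infinite well E_n = n²π²ℏ²/(2md²), so n = (d/πℏ)√(2mE).
n = (3.68/π) × √(2 × 2.16 × 10.8) = 8.001 → n = 8.

n = 8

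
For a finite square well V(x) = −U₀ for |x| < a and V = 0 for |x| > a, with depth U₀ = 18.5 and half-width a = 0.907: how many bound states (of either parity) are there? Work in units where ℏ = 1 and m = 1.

The dimensionless depth is z₀ = a√(2mU₀)/ℏ = 0.907 × √(37.00) = 5.517.
A new bound state (alternating even/odd) appears each time z₀ passes a multiple of π/2, so N = ⌊2z₀/π⌋ + 1 = ⌊3.512⌋ + 1 = 4.

N = 4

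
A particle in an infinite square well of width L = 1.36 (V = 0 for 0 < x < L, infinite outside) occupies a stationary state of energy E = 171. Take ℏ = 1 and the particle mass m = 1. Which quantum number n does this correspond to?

For an infinite well E_n = n²π²ℏ²/(2mL²), so n = (L/πℏ)√(2mE).
n = (1.36/π) × √(2 × 1 × 171) = 8.006 → n = 8.

n = 8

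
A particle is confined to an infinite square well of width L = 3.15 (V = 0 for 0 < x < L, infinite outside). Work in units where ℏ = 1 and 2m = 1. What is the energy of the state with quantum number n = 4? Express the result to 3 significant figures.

The infinite-well eigenfunctions ψ_n = √(2/L) sin(nπx/L) vanish at both walls, giving E_n = n²π²ℏ²/(2mL²).
E_4 = 4² × π² / (2 × 0.5 × 3.15²) = 15.91.

E = 15.9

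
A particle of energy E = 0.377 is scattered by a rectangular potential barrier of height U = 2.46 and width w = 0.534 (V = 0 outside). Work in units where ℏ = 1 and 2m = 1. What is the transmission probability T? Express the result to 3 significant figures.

Since E < U the interior solution is evanescent with decay constant κ = √(2m(U − E))/ℏ = 1.443.
κw = 0.7707, sinh(κw) = 0.8493.
Matching ψ, ψ′ at both faces gives T = [1 + U² sinh²(κw) / (4E(U − E))]⁻¹ = 1/2.390 = 0.418.

T = 0.418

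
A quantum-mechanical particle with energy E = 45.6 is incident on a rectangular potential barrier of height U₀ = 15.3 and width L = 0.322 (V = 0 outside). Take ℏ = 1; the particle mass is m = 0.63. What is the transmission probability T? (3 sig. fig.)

E > U₀: inside the barrier k₂ = √(2m(E − U₀))/ℏ = 6.179, k₂L = 1.990.
T = [1 + U₀² sin²(k₂L) / (4E(E − U₀))]⁻¹ = 1/1.035 = 0.966.

T = 0.966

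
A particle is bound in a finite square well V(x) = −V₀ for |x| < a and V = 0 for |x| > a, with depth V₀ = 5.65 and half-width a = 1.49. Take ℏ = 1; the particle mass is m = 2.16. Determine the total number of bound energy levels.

N = 5

The dimensionless depth is z₀ = a√(2mV₀)/ℏ = 1.49 × √(24.41) = 7.361.
A new bound state (alternating even/odd) appears each time z₀ passes a multiple of π/2, so N = ⌊2z₀/π⌋ + 1 = ⌊4.686⌋ + 1 = 5.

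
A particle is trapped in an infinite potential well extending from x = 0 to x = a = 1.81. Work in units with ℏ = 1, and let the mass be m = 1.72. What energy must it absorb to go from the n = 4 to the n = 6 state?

E_n = n²π²ℏ²/(2ma²), so ΔE = (6² − 4²) π²ℏ²/(2ma²).
ΔE = 20 × π² / (2 × 1.72 × 1.81²) = 17.52.

ΔE = 17.5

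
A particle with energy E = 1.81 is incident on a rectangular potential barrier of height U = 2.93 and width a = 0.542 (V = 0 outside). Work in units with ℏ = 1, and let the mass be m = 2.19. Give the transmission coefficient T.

T = 0.293

E < U: inside the barrier ψ ∝ e^{±κx} with κ = √(2m(U − E))/ℏ = 2.215.
κa = 1.200, sinh(κa) = 1.510.
Matching ψ, ψ′ at both faces gives T = [1 + U² sinh²(κa) / (4E(U − E))]⁻¹ = 1/3.415 = 0.293.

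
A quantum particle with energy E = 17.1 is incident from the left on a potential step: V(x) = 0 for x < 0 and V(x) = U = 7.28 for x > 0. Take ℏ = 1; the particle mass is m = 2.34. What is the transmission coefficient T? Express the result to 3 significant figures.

The wavenumbers are k₁ = √(2mE)/ℏ = 8.946 on the left and k₂ = √(2m(E − U))/ℏ = 6.779 on the right.
Matching ψ and ψ′ at x = 0 gives r = (k₁ − k₂)/(k₁ + k₂), so R = r² = 0.01898 and T = 1 − R = 0.9810.

T = 0.981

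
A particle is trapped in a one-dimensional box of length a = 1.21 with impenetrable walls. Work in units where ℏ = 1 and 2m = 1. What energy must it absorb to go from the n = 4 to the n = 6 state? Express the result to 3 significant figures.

ΔE = 135

E_n = n²π²ℏ²/(2ma²), so ΔE = (6² − 4²) π²ℏ²/(2ma²).
ΔE = 20 × π² / (2 × 0.5 × 1.21²) = 134.8.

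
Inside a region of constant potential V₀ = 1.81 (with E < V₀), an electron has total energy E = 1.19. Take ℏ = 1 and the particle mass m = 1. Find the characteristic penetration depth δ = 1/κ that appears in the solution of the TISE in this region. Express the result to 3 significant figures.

δ = 0.898

Since E < V₀ the TISE in this region is ψ'' = κ²ψ with κ = √(2m(V₀ − E))/ℏ.
κ = √(2 × 1 × 0.62) = 1.114. The penetration depth is δ = 1/κ = 0.898.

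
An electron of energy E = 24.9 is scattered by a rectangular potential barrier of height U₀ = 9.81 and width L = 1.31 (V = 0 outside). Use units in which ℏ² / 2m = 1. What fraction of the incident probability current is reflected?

R = 0.0525

Above the barrier the interior wavenumber is k₂ = √(2m(E − U₀))/ℏ = 3.885, giving phase k₂L = 5.089.
Matching at both interfaces gives T⁻¹ = 1 + U₀² sin²(k₂L) / [4E(E − U₀)] = 1.055, hence T = 0.948.
R = 1 − T = 0.0525.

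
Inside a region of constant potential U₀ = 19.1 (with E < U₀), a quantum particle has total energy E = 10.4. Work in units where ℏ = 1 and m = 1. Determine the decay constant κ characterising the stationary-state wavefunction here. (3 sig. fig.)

κ = 4.17

Since E < U₀ the TISE in this region is ψ'' = κ²ψ with κ = √(2m(U₀ − E))/ℏ.
κ = √(2 × 1 × 8.7) = 4.171.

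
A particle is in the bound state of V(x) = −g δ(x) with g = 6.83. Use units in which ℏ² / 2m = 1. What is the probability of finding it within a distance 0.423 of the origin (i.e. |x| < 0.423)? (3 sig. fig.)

P = 0.944

The normalised bound state is ψ = √κ e^{−κ|x|} with κ = mg/ℏ² = 3.415.
P(|x| < d) = ∫_{−d}^{d} κ e^{−2κ|x|} dx = 1 − e^{−2κd} = 1 − e^{−2.889} = 0.9444.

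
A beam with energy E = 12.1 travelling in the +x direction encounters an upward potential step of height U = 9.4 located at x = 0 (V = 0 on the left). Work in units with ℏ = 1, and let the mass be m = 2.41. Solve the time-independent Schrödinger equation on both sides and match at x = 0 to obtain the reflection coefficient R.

On each side the TISE gives plane waves with k = √(2m(E − V))/ℏ: k₁ = √(2·2.41·12.1) = 7.637, k₂ = √(2·2.41·2.7) = 3.607.
Matching ψ and ψ′ at x = 0 gives r = (k₁ − k₂)/(k₁ + k₂), so R = r² = 0.1284 and T = 1 − R = 0.8716.

R = 0.128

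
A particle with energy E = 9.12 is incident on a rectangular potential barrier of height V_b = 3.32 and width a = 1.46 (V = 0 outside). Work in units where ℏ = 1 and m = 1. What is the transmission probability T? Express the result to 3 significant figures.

T = 0.954

E > V_b: inside the barrier k₂ = √(2m(E − V_b))/ℏ = 3.406, k₂a = 4.973.
Matching at both interfaces gives T⁻¹ = 1 + V_b² sin²(k₂a) / [4E(E − V_b)] = 1.049, hence T = 0.954.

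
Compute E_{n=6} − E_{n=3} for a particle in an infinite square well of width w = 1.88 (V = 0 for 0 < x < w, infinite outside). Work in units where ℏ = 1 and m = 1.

E_n = n²π²ℏ²/(2mw²), so ΔE = (6² − 3²) π²ℏ²/(2mw²).
ΔE = 27 × π² / (2 × 1 × 1.88²) = 37.70.

ΔE = 37.7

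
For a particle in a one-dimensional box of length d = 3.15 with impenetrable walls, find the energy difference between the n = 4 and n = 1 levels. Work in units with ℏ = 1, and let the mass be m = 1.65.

ΔE = 4.52

E_n = n²π²ℏ²/(2md²), so ΔE = (4² − 1²) π²ℏ²/(2md²).
ΔE = 15 × π² / (2 × 1.65 × 3.15²) = 4.521.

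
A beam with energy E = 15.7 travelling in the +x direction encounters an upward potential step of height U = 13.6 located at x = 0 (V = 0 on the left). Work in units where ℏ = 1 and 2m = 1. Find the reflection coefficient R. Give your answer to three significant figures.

On each side the TISE gives plane waves with k = √(2m(E − V))/ℏ: k₁ = √(2·½·15.7) = 3.962, k₂ = √(2·½·2.1) = 1.449.
Continuity of ψ and ψ′ at the step yields the reflection amplitude r = (k₁ − k₂)/(k₁ + k₂) = 0.4644; thus R = |r|² = 0.2157, T = 0.7843.

R = 0.216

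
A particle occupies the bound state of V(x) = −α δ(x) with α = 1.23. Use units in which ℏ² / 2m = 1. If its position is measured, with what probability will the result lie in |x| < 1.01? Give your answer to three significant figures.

P = 0.711

The normalised bound state is ψ = √κ e^{−κ|x|} with κ = mα/ℏ² = 0.6150.
P(|x| < d) = ∫_{−d}^{d} κ e^{−2κ|x|} dx = 1 − e^{−2κd} = 1 − e^{−1.242} = 0.7113.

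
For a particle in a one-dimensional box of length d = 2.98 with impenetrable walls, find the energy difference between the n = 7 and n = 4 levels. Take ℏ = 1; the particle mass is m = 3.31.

E_n = n²π²ℏ²/(2md²), so ΔE = (7² − 4²) π²ℏ²/(2md²).
ΔE = 33 × π² / (2 × 3.31 × 2.98²) = 5.540.

ΔE = 5.54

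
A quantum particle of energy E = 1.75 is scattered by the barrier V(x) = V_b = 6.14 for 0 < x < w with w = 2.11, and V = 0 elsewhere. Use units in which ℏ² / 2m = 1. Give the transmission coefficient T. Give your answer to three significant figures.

T = 0.000471

E < V_b: inside the barrier ψ ∝ e^{±κx} with κ = √(2m(V_b − E))/ℏ = 2.095.
κw = 4.421, sinh(κw) = 41.58.
The exact tunnelling result is T⁻¹ = 1 + V_b² sinh²(κw) / [4E(V_b − E)] = 2122, so T = 0.000471.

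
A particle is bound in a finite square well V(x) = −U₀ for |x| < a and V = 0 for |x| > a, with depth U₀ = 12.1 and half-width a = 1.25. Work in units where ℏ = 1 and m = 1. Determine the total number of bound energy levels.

The dimensionless depth is z₀ = a√(2mU₀)/ℏ = 1.25 × √(24.20) = 6.149.
A new bound state (alternating even/odd) appears each time z₀ passes a multiple of π/2, so N = ⌊2z₀/π⌋ + 1 = ⌊3.915⌋ + 1 = 4.

N = 4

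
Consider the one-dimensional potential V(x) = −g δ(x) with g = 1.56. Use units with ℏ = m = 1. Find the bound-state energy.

E = -1.22

For x ≠ 0 the bound state is ψ ∝ e^{−κ|x|}; integrating the TISE across the delta gives the cusp condition 2κ = 2mg/ℏ², so κ = 1.560.
Then E = −ℏ²κ²/(2m) = −mg²/(2ℏ²) = -1.217.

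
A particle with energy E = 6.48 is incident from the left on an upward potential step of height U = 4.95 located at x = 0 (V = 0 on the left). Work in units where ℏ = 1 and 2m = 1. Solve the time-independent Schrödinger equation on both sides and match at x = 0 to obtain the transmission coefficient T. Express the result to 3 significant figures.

T = 0.880

The wavenumbers are k₁ = √(2mE)/ℏ = 2.546 on the left and k₂ = √(2m(E − U))/ℏ = 1.237 on the right.
Matching ψ and ψ′ at x = 0 gives r = (k₁ − k₂)/(k₁ + k₂), so R = r² = 0.1197 and T = 1 − R = 0.8803.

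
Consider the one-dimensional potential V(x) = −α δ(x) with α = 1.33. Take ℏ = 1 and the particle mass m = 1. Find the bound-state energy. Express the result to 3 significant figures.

The bound state is ψ(x) = √κ e^{−κ|x|}. The derivative jump ψ'(0⁺) − ψ'(0⁻) = −(2mα/ℏ²)ψ(0) fixes κ = mα/ℏ² = 1.330.
Then E = −ℏ²κ²/(2m) = −mα²/(2ℏ²) = -0.8845.

E = -0.884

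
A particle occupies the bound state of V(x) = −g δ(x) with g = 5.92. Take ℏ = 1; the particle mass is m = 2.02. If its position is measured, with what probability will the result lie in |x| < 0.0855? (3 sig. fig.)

P = 0.871

The normalised bound state is ψ = √κ e^{−κ|x|} with κ = mg/ℏ² = 11.96.
P(|x| < d) = ∫_{−d}^{d} κ e^{−2κ|x|} dx = 1 − e^{−2κd} = 1 − e^{−2.045} = 0.8706.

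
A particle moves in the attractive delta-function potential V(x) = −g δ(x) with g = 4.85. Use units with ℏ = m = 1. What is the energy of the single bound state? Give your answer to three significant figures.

E = -11.8

The bound state is ψ(x) = √κ e^{−κ|x|}. The derivative jump ψ'(0⁺) − ψ'(0⁻) = −(2mg/ℏ²)ψ(0) fixes κ = mg/ℏ² = 4.850.
Then E = −ℏ²κ²/(2m) = −mg²/(2ℏ²) = -11.76.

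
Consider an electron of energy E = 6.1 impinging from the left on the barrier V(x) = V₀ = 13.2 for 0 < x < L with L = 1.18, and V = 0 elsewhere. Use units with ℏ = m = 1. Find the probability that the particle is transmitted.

T = 0.000546

Since E < V₀ the interior solution is evanescent with decay constant κ = √(2m(V₀ − E))/ℏ = 3.768.
κL = 4.447, sinh(κL) = 42.66.
Matching ψ, ψ′ at both faces gives T = [1 + V₀² sinh²(κL) / (4E(V₀ − E))]⁻¹ = 1/1832 = 0.000546.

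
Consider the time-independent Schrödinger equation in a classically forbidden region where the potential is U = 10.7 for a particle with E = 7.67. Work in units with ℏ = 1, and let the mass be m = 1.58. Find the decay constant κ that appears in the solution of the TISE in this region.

κ = 3.09

Since E < U the TISE in this region is ψ'' = κ²ψ with κ = √(2m(U − E))/ℏ.
κ = √(2 × 1.58 × 3.03) = 3.094.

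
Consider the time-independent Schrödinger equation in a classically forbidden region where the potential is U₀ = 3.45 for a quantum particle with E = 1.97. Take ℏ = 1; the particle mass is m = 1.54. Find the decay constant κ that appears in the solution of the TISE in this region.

κ = 2.14

Since E < U₀ the TISE in this region is ψ'' = κ²ψ with κ = √(2m(U₀ − E))/ℏ.
κ = √(2 × 1.54 × 1.48) = 2.135.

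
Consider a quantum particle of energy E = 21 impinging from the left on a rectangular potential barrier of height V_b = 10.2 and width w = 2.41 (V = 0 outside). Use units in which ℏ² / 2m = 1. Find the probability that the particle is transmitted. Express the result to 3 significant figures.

E > V_b: inside the barrier k₂ = √(2m(E − V_b))/ℏ = 3.286, k₂w = 7.920.
T = [1 + V_b² sin²(k₂w) / (4E(E − V_b))]⁻¹ = 1/1.114 = 0.898.

T = 0.898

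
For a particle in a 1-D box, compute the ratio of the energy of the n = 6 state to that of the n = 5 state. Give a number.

1.44

Since E_n ∝ n², the ratio is (6/5)² = 1.44.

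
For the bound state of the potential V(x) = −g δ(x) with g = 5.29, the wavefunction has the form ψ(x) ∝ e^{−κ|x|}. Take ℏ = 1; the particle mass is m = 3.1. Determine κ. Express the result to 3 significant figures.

κ = 16.4

Integrate −(ℏ²/2m)ψ'' − gδ(x)ψ = Eψ from −ε to +ε: the ψ'' term gives ψ'(0⁺) − ψ'(0⁻) and the δ term gives −(2mg/ℏ²)ψ(0).
With ψ ∝ e^{−κ|x|} this yields −2κ = −2mg/ℏ², so κ = mg/ℏ² = 16.40.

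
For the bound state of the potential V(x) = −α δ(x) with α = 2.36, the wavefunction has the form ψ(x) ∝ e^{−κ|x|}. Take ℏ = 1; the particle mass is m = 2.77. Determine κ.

Integrating the TISE across x = 0 gives the cusp condition ψ'(0⁺) − ψ'(0⁻) = −(2mα/ℏ²)ψ(0).
With ψ ∝ e^{−κ|x|} this yields −2κ = −2mα/ℏ², so κ = mα/ℏ² = 6.537.

κ = 6.54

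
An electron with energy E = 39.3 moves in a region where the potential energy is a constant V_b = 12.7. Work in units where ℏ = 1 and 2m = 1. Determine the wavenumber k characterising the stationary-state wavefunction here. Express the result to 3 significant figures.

k = 5.16

With E > V_b the solution is oscillatory, ψ ∝ e^{±ikx} with k = √(2m(E − V_b))/ℏ.
k = √(2 × 0.5 × 26.6) = 5.158.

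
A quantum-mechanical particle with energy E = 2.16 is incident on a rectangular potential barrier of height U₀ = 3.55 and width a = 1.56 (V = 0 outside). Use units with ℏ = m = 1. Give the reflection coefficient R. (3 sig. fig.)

R = 0.979

E < U₀: inside the barrier ψ ∝ e^{±κx} with κ = √(2m(U₀ − E))/ℏ = 1.667.
κa = 2.601, sinh(κa) = 6.702.
Matching ψ, ψ′ at both faces gives T = [1 + U₀² sinh²(κa) / (4E(U₀ − E))]⁻¹ = 1/48.13 = 0.0208.
R = 1 − T = 0.979.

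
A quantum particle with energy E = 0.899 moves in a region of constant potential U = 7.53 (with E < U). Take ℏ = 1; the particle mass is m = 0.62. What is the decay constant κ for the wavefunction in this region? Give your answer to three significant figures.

κ = 2.87

Since E < U the TISE in this region is ψ'' = κ²ψ with κ = √(2m(U − E))/ℏ.
κ = √(2 × 0.62 × 6.631) = 2.867.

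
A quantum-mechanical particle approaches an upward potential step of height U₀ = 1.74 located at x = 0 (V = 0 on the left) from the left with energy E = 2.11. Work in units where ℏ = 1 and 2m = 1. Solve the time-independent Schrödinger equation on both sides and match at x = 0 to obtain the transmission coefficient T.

T = 0.832

The wavenumbers are k₁ = √(2mE)/ℏ = 1.453 on the left and k₂ = √(2m(E − U₀))/ℏ = 0.6083 on the right.
Continuity of ψ and ψ′ at the step yields the reflection amplitude r = (k₁ − k₂)/(k₁ + k₂) = 0.4097; thus R = |r|² = 0.1678, T = 0.8322.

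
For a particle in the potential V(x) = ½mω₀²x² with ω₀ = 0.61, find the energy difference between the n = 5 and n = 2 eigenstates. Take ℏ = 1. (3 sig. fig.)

E_n = ℏω₀(n + ½), so ΔE = (5 − 2) ℏω₀ = 3 × 0.61 = 1.830.

ΔE = 1.83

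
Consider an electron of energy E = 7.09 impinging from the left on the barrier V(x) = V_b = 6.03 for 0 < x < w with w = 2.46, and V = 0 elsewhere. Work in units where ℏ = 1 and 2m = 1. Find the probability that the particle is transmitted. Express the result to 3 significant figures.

E > V_b: inside the barrier k₂ = √(2m(E − V_b))/ℏ = 1.030, k₂w = 2.533.
Matching at both interfaces gives T⁻¹ = 1 + V_b² sin²(k₂w) / [4E(E − V_b)] = 1.396, hence T = 0.717.

T = 0.717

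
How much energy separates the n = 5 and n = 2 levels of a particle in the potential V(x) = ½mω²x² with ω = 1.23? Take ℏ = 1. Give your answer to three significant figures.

ΔE = 3.69

E_n = ℏω(n + ½), so ΔE = (5 − 2) ℏω = 3 × 1.23 = 3.690.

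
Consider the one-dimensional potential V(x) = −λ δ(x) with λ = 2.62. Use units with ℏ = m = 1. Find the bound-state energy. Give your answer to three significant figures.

E = -3.43

The bound state is ψ(x) = √κ e^{−κ|x|}. The derivative jump ψ'(0⁺) − ψ'(0⁻) = −(2mλ/ℏ²)ψ(0) fixes κ = mλ/ℏ² = 2.620.
Then E = −ℏ²κ²/(2m) = −mλ²/(2ℏ²) = -3.432.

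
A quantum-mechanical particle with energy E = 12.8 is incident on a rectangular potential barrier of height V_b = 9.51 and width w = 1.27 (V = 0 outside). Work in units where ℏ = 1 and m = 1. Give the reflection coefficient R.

R = 0.00716

Above the barrier the interior wavenumber is k₂ = √(2m(E − V_b))/ℏ = 2.565, giving phase k₂w = 3.258.
Matching at both interfaces gives T⁻¹ = 1 + V_b² sin²(k₂w) / [4E(E − V_b)] = 1.007, hence T = 0.993.
R = 1 − T = 0.00716.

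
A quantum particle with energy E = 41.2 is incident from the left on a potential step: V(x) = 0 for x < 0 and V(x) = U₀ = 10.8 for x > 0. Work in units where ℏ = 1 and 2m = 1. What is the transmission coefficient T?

On each side the TISE gives plane waves with k = √(2m(E − V))/ℏ: k₁ = √(2·½·41.2) = 6.419, k₂ = √(2·½·30.4) = 5.514.
Matching ψ and ψ′ at x = 0 gives r = (k₁ − k₂)/(k₁ + k₂), so R = r² = 0.005754 and T = 1 − R = 0.9942.

T = 0.994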